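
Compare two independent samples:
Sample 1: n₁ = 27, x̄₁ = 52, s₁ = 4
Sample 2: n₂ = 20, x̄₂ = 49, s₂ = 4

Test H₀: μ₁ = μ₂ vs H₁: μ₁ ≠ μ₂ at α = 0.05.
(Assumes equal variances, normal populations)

Pooled variance: s²_p = [26×4² + 19×4²]/(45) = 16.0000
s_p = 4.0000
SE = s_p×√(1/n₁ + 1/n₂) = 4.0000×√(1/27 + 1/20) = 1.1801
t = (x̄₁ - x̄₂)/SE = (52 - 49)/1.1801 = 2.5422
df = 45, t-critical = ±2.014
Decision: reject H₀

Answer: t = 2.5422, reject H₀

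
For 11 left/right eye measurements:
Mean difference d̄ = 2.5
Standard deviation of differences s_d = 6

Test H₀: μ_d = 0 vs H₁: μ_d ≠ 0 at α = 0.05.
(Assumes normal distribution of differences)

df = n - 1 = 10
SE = s_d/√n = 6/√11 = 1.8091
t = d̄/SE = 2.5/1.8091 = 1.3819
Critical value: t_{0.025,10} = ±2.228
p-value ≈ 0.1971
Decision: fail to reject H₀

Answer: t = 1.3819, fail to reject H₀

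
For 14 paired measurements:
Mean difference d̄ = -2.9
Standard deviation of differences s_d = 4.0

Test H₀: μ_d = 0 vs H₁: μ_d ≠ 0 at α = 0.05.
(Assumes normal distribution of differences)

df = n - 1 = 13
SE = s_d/√n = 4.0/√14 = 1.0690
t = d̄/SE = -2.9/1.0690 = -2.7128
Critical value: t_{0.025,13} = ±2.160
p-value ≈ 0.0178
Decision: reject H₀

Answer: t = -2.7128, reject H₀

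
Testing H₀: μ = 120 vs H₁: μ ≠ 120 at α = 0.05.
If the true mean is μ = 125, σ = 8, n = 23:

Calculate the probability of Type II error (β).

Answer: β ≈ 0.1498

Derivation:
SE = σ/√n = 8/√23 = 1.6681
Critical values: μ₀ ± z_0.025×SE = 120 ± 1.960×1.6681
Acceptance region: (116.7305, 123.2695)
Under H₁ (μ = 125): z_high = (123.2695 - 125)/1.6681 = -1.0374, z_low = (116.7305 - 125)/1.6681 = -4.9574
β = P(not reject | H₁) = Φ(-1.0374) - Φ(-4.9574) ≈ 0.1498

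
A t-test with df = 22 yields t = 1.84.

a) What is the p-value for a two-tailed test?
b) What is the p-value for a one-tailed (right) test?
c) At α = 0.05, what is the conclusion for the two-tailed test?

Using t-distribution with df = 22:
a) Two-tailed: p = 2×P(T > 1.84) = 0.0793
b) One-tailed: p = P(T > 1.84) = 0.0397
c) 0.0793 ≥ 0.05, fail to reject H₀

Answer: a) 0.0793, b) 0.0397, c) fail to reject H₀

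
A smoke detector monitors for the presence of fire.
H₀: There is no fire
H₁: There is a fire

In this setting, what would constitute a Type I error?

Type I error (α): Rejecting H₀ when H₀ is true
Type II error (β): Failing to reject H₀ when H₁ is true

Answer: The alarm sounds when there is no fire (false alarm)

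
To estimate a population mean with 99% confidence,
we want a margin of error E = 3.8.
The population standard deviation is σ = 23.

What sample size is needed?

z_0.005 = 2.576
n = (z×σ/E)² = (2.576×23/3.8)²
n = 243.0973
Round up: n = 244

Answer: n = 244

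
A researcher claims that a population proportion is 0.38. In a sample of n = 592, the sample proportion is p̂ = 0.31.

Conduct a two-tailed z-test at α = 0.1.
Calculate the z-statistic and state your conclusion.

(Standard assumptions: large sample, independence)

H₀: p = 0.38, H₁: p ≠ 0.38
Standard error: SE = √(p₀(1-p₀)/n) = √(0.38×0.62/592) = 0.019949
z-statistic: z = (p̂ - p₀)/SE = (0.31 - 0.38)/0.019949 = -3.5089
Critical value: z_0.05 = ±1.645
p-value = 0.0004
Decision: reject H₀ at α = 0.1

Answer: z = -3.5089, reject H₀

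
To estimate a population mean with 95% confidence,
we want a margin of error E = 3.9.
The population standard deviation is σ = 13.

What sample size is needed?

Answer: n = 43

Derivation:
z_0.025 = 1.960
n = (z×σ/E)² = (1.960×13/3.9)²
n = 42.6844
Round up: n = 43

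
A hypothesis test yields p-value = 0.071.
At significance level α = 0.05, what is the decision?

Answer: fail to reject H₀

Derivation:
Compare p-value to α:
0.071 ≥ 0.05
Decision: fail to reject H₀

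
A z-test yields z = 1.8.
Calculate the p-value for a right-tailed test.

For z = 1.8:
p = P(Z > 1.8) = 1 - Φ(1.8) = 0.0359

Answer: p-value ≈ 0.0359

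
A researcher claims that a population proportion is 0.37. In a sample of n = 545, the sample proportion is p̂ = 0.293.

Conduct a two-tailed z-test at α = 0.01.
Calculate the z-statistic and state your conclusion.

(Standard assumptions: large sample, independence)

Answer: z = -3.7232, reject H₀

Derivation:
H₀: p = 0.37, H₁: p ≠ 0.37
Standard error: SE = √(p₀(1-p₀)/n) = √(0.37×0.63/545) = 0.020681
z-statistic: z = (p̂ - p₀)/SE = (0.293 - 0.37)/0.020681 = -3.7232
Critical value: z_0.005 = ±2.576
p-value = 0.0002
Decision: reject H₀ at α = 0.01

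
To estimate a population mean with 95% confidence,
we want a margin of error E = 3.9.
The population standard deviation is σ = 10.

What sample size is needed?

Answer: n = 26

Derivation:
z_0.025 = 1.960
n = (z×σ/E)² = (1.960×10/3.9)²
n = 25.2571
Round up: n = 26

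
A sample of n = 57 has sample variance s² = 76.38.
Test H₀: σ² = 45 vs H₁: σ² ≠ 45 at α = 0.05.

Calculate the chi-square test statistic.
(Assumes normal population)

Answer: χ² = 95.0507, reject H₀

Derivation:
df = n - 1 = 56
χ² = (n-1)s²/σ₀² = 56×76.38/45 = 95.0507
Critical values: χ²_{0.975,56} = 37.212, χ²_{0.025,56} = 78.567
Rejection region: χ² < 37.212 or χ² > 78.567
Decision: reject H₀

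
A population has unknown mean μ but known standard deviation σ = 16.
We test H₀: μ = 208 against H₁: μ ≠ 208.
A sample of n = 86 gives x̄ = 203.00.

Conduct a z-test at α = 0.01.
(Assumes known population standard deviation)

Answer: z = -2.8980, reject H₀

Derivation:
Standard error: SE = σ/√n = 16/√86 = 1.7253
z-statistic: z = (x̄ - μ₀)/SE = (203.00 - 208)/1.7253 = -2.8980
Critical value: ±2.576
p-value = 0.0038
Decision: reject H₀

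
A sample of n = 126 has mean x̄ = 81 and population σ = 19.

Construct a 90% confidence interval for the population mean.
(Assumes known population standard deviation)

Answer: (78.2155, 83.7845)

Derivation:
Confidence level: 90%, α = 0.1
z_0.05 = 1.645
SE = σ/√n = 19/√126 = 1.6927
Margin of error = 1.645 × 1.6927 = 2.7845
CI: x̄ ± margin = 81 ± 2.7845
CI: (78.2155, 83.7845)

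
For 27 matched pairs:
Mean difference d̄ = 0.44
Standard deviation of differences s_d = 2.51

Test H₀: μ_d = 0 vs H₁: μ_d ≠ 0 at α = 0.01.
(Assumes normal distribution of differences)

Answer: t = 0.9110, fail to reject H₀

Derivation:
df = n - 1 = 26
SE = s_d/√n = 2.51/√27 = 0.4830
t = d̄/SE = 0.44/0.4830 = 0.9110
Critical value: t_{0.005,26} = ±2.779
p-value ≈ 0.3707
Decision: fail to reject H₀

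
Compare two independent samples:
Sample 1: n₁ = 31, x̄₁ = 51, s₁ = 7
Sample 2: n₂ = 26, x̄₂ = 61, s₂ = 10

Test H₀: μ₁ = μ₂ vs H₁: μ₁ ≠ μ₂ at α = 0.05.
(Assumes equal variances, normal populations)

Answer: t = -4.4260, reject H₀

Derivation:
Pooled variance: s²_p = [30×7² + 25×10²]/(55) = 72.1818
s_p = 8.4960
SE = s_p×√(1/n₁ + 1/n₂) = 8.4960×√(1/31 + 1/26) = 2.2594
t = (x̄₁ - x̄₂)/SE = (51 - 61)/2.2594 = -4.4260
df = 55, t-critical = ±2.004
Decision: reject H₀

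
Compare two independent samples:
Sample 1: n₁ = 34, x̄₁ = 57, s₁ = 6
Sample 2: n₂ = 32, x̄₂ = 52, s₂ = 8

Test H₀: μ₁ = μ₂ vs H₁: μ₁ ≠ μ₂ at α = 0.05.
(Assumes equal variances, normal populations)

Answer: t = 2.8837, reject H₀

Derivation:
Pooled variance: s²_p = [33×6² + 31×8²]/(64) = 49.5625
s_p = 7.0401
SE = s_p×√(1/n₁ + 1/n₂) = 7.0401×√(1/34 + 1/32) = 1.7339
t = (x̄₁ - x̄₂)/SE = (57 - 52)/1.7339 = 2.8837
df = 64, t-critical = ±1.998
Decision: reject H₀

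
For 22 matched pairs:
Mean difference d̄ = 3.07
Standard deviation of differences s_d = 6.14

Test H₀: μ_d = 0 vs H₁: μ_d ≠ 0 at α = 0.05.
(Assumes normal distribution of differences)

Answer: t = 2.3451, reject H₀

Derivation:
df = n - 1 = 21
SE = s_d/√n = 6.14/√22 = 1.3091
t = d̄/SE = 3.07/1.3091 = 2.3451
Critical value: t_{0.025,21} = ±2.080
p-value ≈ 0.0289
Decision: reject H₀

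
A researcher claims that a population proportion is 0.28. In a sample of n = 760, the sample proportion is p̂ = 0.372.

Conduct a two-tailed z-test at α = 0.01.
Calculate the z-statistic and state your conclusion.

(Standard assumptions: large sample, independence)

Answer: z = 5.6487, reject H₀

Derivation:
H₀: p = 0.28, H₁: p ≠ 0.28
Standard error: SE = √(p₀(1-p₀)/n) = √(0.28×0.72/760) = 0.016287
z-statistic: z = (p̂ - p₀)/SE = (0.372 - 0.28)/0.016287 = 5.6487
Critical value: z_0.005 = ±2.576
p-value < 0.0001
Decision: reject H₀ at α = 0.01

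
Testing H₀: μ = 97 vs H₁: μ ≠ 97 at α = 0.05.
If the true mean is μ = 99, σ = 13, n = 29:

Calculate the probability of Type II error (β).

Answer: β ≈ 0.8684

Derivation:
SE = σ/√n = 13/√29 = 2.4140
Critical values: μ₀ ± z_0.025×SE = 97 ± 1.960×2.4140
Acceptance region: (92.2686, 101.7314)
Under H₁ (μ = 99): z_high = (101.7314 - 99)/2.4140 = 1.1315, z_low = (92.2686 - 99)/2.4140 = -2.7885
β = P(not reject | H₁) = Φ(1.1315) - Φ(-2.7885) ≈ 0.8684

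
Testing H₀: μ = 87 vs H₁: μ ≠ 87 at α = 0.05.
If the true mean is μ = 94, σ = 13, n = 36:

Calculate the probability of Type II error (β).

Answer: β ≈ 0.1019

Derivation:
SE = σ/√n = 13/√36 = 2.1667
Critical values: μ₀ ± z_0.025×SE = 87 ± 1.960×2.1667
Acceptance region: (82.7533, 91.2467)
Under H₁ (μ = 94): z_high = (91.2467 - 94)/2.1667 = -1.2707, z_low = (82.7533 - 94)/2.1667 = -5.1907
β = P(not reject | H₁) = Φ(-1.2707) - Φ(-5.1907) ≈ 0.1019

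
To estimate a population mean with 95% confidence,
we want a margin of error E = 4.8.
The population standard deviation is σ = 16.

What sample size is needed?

z_0.025 = 1.960
n = (z×σ/E)² = (1.960×16/4.8)²
n = 42.6844
Round up: n = 43

Answer: n = 43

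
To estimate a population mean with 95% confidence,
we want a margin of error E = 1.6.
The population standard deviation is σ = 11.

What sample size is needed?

Answer: n = 182

Derivation:
z_0.025 = 1.960
n = (z×σ/E)² = (1.960×11/1.6)²
n = 181.5756
Round up: n = 182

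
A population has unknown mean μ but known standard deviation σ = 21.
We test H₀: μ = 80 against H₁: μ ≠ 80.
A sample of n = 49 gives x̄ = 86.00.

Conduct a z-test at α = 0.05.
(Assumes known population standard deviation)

Answer: z = 2.0000, reject H₀

Derivation:
Standard error: SE = σ/√n = 21/√49 = 3.0000
z-statistic: z = (x̄ - μ₀)/SE = (86.00 - 80)/3.0000 = 2.0000
Critical value: ±1.960
p-value = 0.0455
Decision: reject H₀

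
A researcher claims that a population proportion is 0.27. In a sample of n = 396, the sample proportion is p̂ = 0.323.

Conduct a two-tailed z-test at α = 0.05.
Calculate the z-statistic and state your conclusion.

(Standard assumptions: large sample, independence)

Answer: z = 2.3756, reject H₀

Derivation:
H₀: p = 0.27, H₁: p ≠ 0.27
Standard error: SE = √(p₀(1-p₀)/n) = √(0.27×0.73/396) = 0.022310
z-statistic: z = (p̂ - p₀)/SE = (0.323 - 0.27)/0.022310 = 2.3756
Critical value: z_0.025 = ±1.960
p-value = 0.0175
Decision: reject H₀ at α = 0.05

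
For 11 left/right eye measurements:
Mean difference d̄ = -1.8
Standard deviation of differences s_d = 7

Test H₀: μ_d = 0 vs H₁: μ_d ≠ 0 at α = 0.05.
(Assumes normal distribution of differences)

Answer: t = -0.8528, fail to reject H₀

Derivation:
df = n - 1 = 10
SE = s_d/√n = 7/√11 = 2.1106
t = d̄/SE = -1.8/2.1106 = -0.8528
Critical value: t_{0.025,10} = ±2.228
p-value ≈ 0.4137
Decision: fail to reject H₀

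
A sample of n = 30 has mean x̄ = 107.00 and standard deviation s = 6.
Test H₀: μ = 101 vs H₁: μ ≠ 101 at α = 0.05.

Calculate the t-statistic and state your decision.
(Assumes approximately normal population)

Answer: t = 5.4775, reject H₀

Derivation:
df = n - 1 = 29
SE = s/√n = 6/√30 = 1.0954
t = (x̄ - μ₀)/SE = (107.00 - 101)/1.0954 = 5.4775
Critical value: t_{0.025,29} = ±2.045
p-value < 0.0001
Decision: reject H₀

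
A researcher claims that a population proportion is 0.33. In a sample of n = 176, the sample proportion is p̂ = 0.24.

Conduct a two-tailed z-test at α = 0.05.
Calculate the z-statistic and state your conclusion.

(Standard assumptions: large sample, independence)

H₀: p = 0.33, H₁: p ≠ 0.33
Standard error: SE = √(p₀(1-p₀)/n) = √(0.33×0.67/176) = 0.035444
z-statistic: z = (p̂ - p₀)/SE = (0.24 - 0.33)/0.035444 = -2.5392
Critical value: z_0.025 = ±1.960
p-value = 0.0111
Decision: reject H₀ at α = 0.05

Answer: z = -2.5392, reject H₀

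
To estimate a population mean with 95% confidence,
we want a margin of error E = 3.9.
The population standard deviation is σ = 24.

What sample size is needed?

Answer: n = 146

Derivation:
z_0.025 = 1.960
n = (z×σ/E)² = (1.960×24/3.9)²
n = 145.4807
Round up: n = 146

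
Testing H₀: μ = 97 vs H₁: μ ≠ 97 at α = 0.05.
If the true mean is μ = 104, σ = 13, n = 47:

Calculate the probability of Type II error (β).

Answer: β ≈ 0.0417

Derivation:
SE = σ/√n = 13/√47 = 1.8962
Critical values: μ₀ ± z_0.025×SE = 97 ± 1.960×1.8962
Acceptance region: (93.2834, 100.7166)
Under H₁ (μ = 104): z_high = (100.7166 - 104)/1.8962 = -1.7316, z_low = (93.2834 - 104)/1.8962 = -5.6516
β = P(not reject | H₁) = Φ(-1.7316) - Φ(-5.6516) ≈ 0.0417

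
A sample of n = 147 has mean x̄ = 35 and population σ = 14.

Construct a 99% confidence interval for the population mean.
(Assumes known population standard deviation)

Confidence level: 99%, α = 0.01
z_0.005 = 2.576
SE = σ/√n = 14/√147 = 1.1547
Margin of error = 2.576 × 1.1547 = 2.9745
CI: x̄ ± margin = 35 ± 2.9745
CI: (32.0255, 37.9745)

Answer: (32.0255, 37.9745)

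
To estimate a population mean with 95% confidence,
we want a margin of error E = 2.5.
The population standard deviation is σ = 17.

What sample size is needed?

z_0.025 = 1.960
n = (z×σ/E)² = (1.960×17/2.5)²
n = 177.6356
Round up: n = 178

Answer: n = 178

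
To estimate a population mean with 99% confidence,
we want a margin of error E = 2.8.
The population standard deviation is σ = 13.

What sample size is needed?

z_0.005 = 2.576
n = (z×σ/E)² = (2.576×13/2.8)²
n = 143.0416
Round up: n = 144

Answer: n = 144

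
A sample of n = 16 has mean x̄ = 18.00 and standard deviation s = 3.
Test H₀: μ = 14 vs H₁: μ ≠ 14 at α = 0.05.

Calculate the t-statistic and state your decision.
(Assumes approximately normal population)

df = n - 1 = 15
SE = s/√n = 3/√16 = 0.7500
t = (x̄ - μ₀)/SE = (18.00 - 14)/0.7500 = 5.3333
Critical value: t_{0.025,15} = ±2.131
p-value ≈ 0.0001
Decision: reject H₀

Answer: t = 5.3333, reject H₀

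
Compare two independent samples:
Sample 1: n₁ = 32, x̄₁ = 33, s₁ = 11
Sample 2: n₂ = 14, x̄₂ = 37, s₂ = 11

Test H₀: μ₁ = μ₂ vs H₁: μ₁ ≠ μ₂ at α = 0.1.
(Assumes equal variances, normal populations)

Pooled variance: s²_p = [31×11² + 13×11²]/(44) = 121.0000
s_p = 11.0000
SE = s_p×√(1/n₁ + 1/n₂) = 11.0000×√(1/32 + 1/14) = 3.5248
t = (x̄₁ - x̄₂)/SE = (33 - 37)/3.5248 = -1.1348
df = 44, t-critical = ±1.680
Decision: fail to reject H₀

Answer: t = -1.1348, fail to reject H₀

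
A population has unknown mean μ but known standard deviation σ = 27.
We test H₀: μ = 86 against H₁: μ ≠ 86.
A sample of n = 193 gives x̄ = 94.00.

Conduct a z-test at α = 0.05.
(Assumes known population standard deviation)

Answer: z = 4.1163, reject H₀

Derivation:
Standard error: SE = σ/√n = 27/√193 = 1.9435
z-statistic: z = (x̄ - μ₀)/SE = (94.00 - 86)/1.9435 = 4.1163
Critical value: ±1.960
p-value < 0.0001
Decision: reject H₀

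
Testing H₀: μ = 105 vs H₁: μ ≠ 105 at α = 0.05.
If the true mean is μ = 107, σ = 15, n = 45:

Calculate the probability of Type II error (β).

SE = σ/√n = 15/√45 = 2.2361
Critical values: μ₀ ± z_0.025×SE = 105 ± 1.960×2.2361
Acceptance region: (100.6172, 109.3828)
Under H₁ (μ = 107): z_high = (109.3828 - 107)/2.2361 = 1.0656, z_low = (100.6172 - 107)/2.2361 = -2.8544
β = P(not reject | H₁) = Φ(1.0656) - Φ(-2.8544) ≈ 0.8545

Answer: β ≈ 0.8545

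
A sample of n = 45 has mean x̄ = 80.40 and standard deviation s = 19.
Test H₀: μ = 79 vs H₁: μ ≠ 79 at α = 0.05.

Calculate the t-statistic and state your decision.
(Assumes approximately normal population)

Answer: t = 0.4943, fail to reject H₀

Derivation:
df = n - 1 = 44
SE = s/√n = 19/√45 = 2.8324
t = (x̄ - μ₀)/SE = (80.40 - 79)/2.8324 = 0.4943
Critical value: t_{0.025,44} = ±2.015
p-value ≈ 0.6236
Decision: fail to reject H₀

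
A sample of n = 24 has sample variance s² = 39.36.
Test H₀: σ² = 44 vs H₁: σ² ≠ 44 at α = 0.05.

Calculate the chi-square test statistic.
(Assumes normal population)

Answer: χ² = 20.5745, fail to reject H₀

Derivation:
df = n - 1 = 23
χ² = (n-1)s²/σ₀² = 23×39.36/44 = 20.5745
Critical values: χ²_{0.975,23} = 11.689, χ²_{0.025,23} = 38.076
Rejection region: χ² < 11.689 or χ² > 38.076
Decision: fail to reject H₀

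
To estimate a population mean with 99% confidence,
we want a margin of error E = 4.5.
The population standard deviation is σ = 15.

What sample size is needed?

Answer: n = 74

Derivation:
z_0.005 = 2.576
n = (z×σ/E)² = (2.576×15/4.5)²
n = 73.7308
Round up: n = 74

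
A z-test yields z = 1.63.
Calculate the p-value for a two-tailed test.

Answer: p-value ≈ 0.1031

Derivation:
For z = 1.63:
p = 2×P(Z > |1.63|) = 2×(1 - Φ(1.63)) = 0.1031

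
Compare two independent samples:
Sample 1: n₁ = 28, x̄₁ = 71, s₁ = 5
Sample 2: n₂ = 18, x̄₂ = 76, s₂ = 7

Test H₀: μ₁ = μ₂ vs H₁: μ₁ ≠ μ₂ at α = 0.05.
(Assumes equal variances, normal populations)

Answer: t = -2.8271, reject H₀

Derivation:
Pooled variance: s²_p = [27×5² + 17×7²]/(44) = 34.2727
s_p = 5.8543
SE = s_p×√(1/n₁ + 1/n₂) = 5.8543×√(1/28 + 1/18) = 1.7686
t = (x̄₁ - x̄₂)/SE = (71 - 76)/1.7686 = -2.8271
df = 44, t-critical = ±2.015
Decision: reject H₀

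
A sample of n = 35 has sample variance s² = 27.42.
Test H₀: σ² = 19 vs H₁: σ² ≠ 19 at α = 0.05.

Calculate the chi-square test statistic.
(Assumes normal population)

Answer: χ² = 49.0674, fail to reject H₀

Derivation:
df = n - 1 = 34
χ² = (n-1)s²/σ₀² = 34×27.42/19 = 49.0674
Critical values: χ²_{0.975,34} = 19.806, χ²_{0.025,34} = 51.966
Rejection region: χ² < 19.806 or χ² > 51.966
Decision: fail to reject H₀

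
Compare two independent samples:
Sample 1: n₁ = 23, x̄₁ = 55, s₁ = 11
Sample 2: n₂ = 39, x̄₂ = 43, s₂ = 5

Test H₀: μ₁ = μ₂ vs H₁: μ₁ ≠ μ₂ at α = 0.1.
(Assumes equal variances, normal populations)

Pooled variance: s²_p = [22×11² + 38×5²]/(60) = 60.2000
s_p = 7.7589
SE = s_p×√(1/n₁ + 1/n₂) = 7.7589×√(1/23 + 1/39) = 2.0399
t = (x̄₁ - x̄₂)/SE = (55 - 43)/2.0399 = 5.8826
df = 60, t-critical = ±1.671
Decision: reject H₀

Answer: t = 5.8826, reject H₀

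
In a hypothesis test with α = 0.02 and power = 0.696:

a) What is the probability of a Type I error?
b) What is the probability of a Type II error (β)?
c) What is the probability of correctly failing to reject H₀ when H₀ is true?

a) Type I error probability = α = 0.02
b) Power = P(reject H₀ | H₁ true) = 1 - β = 0.696, so Type II error probability = β = 1 - Power = 0.304
c) P(fail to reject H₀ | H₀ true) = 1 - α = 0.98

Answer: a) 0.02, b) 0.304, c) 0.98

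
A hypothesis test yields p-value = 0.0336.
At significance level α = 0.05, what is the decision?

Answer: reject H₀

Derivation:
Compare p-value to α:
0.0336 < 0.05
Decision: reject H₀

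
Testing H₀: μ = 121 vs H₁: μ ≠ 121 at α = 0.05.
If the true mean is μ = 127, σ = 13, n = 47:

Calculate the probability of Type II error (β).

SE = σ/√n = 13/√47 = 1.8962
Critical values: μ₀ ± z_0.025×SE = 121 ± 1.960×1.8962
Acceptance region: (117.2834, 124.7166)
Under H₁ (μ = 127): z_high = (124.7166 - 127)/1.8962 = -1.2042, z_low = (117.2834 - 127)/1.8962 = -5.1242
β = P(not reject | H₁) = Φ(-1.2042) - Φ(-5.1242) ≈ 0.1143

Answer: β ≈ 0.1143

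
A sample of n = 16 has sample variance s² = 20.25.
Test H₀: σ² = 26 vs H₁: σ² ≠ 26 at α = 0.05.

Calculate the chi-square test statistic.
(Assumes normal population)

df = n - 1 = 15
χ² = (n-1)s²/σ₀² = 15×20.25/26 = 11.6827
Critical values: χ²_{0.975,15} = 6.262, χ²_{0.025,15} = 27.488
Rejection region: χ² < 6.262 or χ² > 27.488
Decision: fail to reject H₀

Answer: χ² = 11.6827, fail to reject H₀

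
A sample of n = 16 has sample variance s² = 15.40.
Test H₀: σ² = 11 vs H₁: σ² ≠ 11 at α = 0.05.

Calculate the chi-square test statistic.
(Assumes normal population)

Answer: χ² = 21.0000, fail to reject H₀

Derivation:
df = n - 1 = 15
χ² = (n-1)s²/σ₀² = 15×15.40/11 = 21.0000
Critical values: χ²_{0.975,15} = 6.262, χ²_{0.025,15} = 27.488
Rejection region: χ² < 6.262 or χ² > 27.488
Decision: fail to reject H₀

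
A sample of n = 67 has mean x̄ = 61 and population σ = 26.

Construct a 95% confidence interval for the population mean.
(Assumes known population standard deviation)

Answer: (54.7743, 67.2257)

Derivation:
Confidence level: 95%, α = 0.05
z_0.025 = 1.960
SE = σ/√n = 26/√67 = 3.1764
Margin of error = 1.960 × 3.1764 = 6.2257
CI: x̄ ± margin = 61 ± 6.2257
CI: (54.7743, 67.2257)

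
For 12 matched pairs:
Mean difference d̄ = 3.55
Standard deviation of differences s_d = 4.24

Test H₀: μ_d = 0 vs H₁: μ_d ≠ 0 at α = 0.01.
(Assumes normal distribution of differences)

df = n - 1 = 11
SE = s_d/√n = 4.24/√12 = 1.2240
t = d̄/SE = 3.55/1.2240 = 2.9003
Critical value: t_{0.005,11} = ±3.106
p-value ≈ 0.0144
Decision: fail to reject H₀

Answer: t = 2.9003, fail to reject H₀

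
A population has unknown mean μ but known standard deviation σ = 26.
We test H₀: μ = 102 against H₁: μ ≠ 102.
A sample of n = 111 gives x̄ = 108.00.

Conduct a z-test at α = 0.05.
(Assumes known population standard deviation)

Answer: z = 2.4313, reject H₀

Derivation:
Standard error: SE = σ/√n = 26/√111 = 2.4678
z-statistic: z = (x̄ - μ₀)/SE = (108.00 - 102)/2.4678 = 2.4313
Critical value: ±1.960
p-value = 0.0150
Decision: reject H₀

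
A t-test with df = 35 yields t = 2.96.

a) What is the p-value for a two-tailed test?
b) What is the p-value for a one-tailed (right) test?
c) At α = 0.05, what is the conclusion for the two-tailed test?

Using t-distribution with df = 35:
a) Two-tailed: p = 2×P(T > 2.96) = 0.0055
b) One-tailed: p = P(T > 2.96) = 0.0027
c) 0.0055 < 0.05, reject H₀

Answer: a) 0.0055, b) 0.0027, c) reject H₀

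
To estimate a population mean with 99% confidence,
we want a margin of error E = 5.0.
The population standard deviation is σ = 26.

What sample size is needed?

z_0.005 = 2.576
n = (z×σ/E)² = (2.576×26/5.0)²
n = 179.4314
Round up: n = 180

Answer: n = 180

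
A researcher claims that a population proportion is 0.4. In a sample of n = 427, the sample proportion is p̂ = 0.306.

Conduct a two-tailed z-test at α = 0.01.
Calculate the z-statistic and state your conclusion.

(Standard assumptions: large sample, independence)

H₀: p = 0.4, H₁: p ≠ 0.4
Standard error: SE = √(p₀(1-p₀)/n) = √(0.4×0.6/427) = 0.023708
z-statistic: z = (p̂ - p₀)/SE = (0.306 - 0.4)/0.023708 = -3.9649
Critical value: z_0.005 = ±2.576
p-value = 0.0001
Decision: reject H₀ at α = 0.01

Answer: z = -3.9649, reject H₀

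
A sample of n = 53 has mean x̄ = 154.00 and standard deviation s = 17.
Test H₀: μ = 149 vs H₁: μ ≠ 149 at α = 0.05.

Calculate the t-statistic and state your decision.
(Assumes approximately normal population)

df = n - 1 = 52
SE = s/√n = 17/√53 = 2.3351
t = (x̄ - μ₀)/SE = (154.00 - 149)/2.3351 = 2.1412
Critical value: t_{0.025,52} = ±2.007
p-value ≈ 0.0370
Decision: reject H₀

Answer: t = 2.1412, reject H₀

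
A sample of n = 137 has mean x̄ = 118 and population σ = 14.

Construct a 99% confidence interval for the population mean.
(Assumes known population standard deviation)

Answer: (114.9188, 121.0812)

Derivation:
Confidence level: 99%, α = 0.01
z_0.005 = 2.576
SE = σ/√n = 14/√137 = 1.1961
Margin of error = 2.576 × 1.1961 = 3.0812
CI: x̄ ± margin = 118 ± 3.0812
CI: (114.9188, 121.0812)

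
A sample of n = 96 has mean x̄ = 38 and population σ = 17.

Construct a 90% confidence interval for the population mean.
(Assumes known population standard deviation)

Confidence level: 90%, α = 0.1
z_0.05 = 1.645
SE = σ/√n = 17/√96 = 1.7351
Margin of error = 1.645 × 1.7351 = 2.8542
CI: x̄ ± margin = 38 ± 2.8542
CI: (35.1458, 40.8542)

Answer: (35.1458, 40.8542)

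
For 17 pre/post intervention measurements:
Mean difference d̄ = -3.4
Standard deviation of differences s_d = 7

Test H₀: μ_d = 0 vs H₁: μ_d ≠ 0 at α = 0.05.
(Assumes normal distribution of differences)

df = n - 1 = 16
SE = s_d/√n = 7/√17 = 1.6977
t = d̄/SE = -3.4/1.6977 = -2.0027
Critical value: t_{0.025,16} = ±2.120
p-value ≈ 0.0625
Decision: fail to reject H₀

Answer: t = -2.0027, fail to reject H₀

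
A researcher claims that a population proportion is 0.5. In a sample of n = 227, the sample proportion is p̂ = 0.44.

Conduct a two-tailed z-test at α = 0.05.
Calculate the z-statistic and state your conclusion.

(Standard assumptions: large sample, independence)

Answer: z = -1.8080, fail to reject H₀

Derivation:
H₀: p = 0.5, H₁: p ≠ 0.5
Standard error: SE = √(p₀(1-p₀)/n) = √(0.5×0.5/227) = 0.033186
z-statistic: z = (p̂ - p₀)/SE = (0.44 - 0.5)/0.033186 = -1.8080
Critical value: z_0.025 = ±1.960
p-value = 0.0706
Decision: fail to reject H₀ at α = 0.05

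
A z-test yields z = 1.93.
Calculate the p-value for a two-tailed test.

For z = 1.93:
p = 2×P(Z > |1.93|) = 2×(1 - Φ(1.93)) = 0.0536

Answer: p-value ≈ 0.0536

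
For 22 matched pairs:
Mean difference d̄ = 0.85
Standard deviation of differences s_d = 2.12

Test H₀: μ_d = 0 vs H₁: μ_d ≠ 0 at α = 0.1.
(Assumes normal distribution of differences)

df = n - 1 = 21
SE = s_d/√n = 2.12/√22 = 0.4520
t = d̄/SE = 0.85/0.4520 = 1.8805
Critical value: t_{0.05,21} = ±1.721
p-value ≈ 0.0740
Decision: reject H₀

Answer: t = 1.8805, reject H₀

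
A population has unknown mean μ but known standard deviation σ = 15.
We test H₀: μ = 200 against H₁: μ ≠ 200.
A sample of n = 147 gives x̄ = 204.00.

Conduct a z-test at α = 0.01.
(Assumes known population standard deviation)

Answer: z = 3.2331, reject H₀

Derivation:
Standard error: SE = σ/√n = 15/√147 = 1.2372
z-statistic: z = (x̄ - μ₀)/SE = (204.00 - 200)/1.2372 = 3.2331
Critical value: ±2.576
p-value = 0.0012
Decision: reject H₀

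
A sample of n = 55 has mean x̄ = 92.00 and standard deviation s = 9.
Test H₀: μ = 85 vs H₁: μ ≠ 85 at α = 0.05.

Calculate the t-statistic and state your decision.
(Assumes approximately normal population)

Answer: t = 5.7680, reject H₀

Derivation:
df = n - 1 = 54
SE = s/√n = 9/√55 = 1.2136
t = (x̄ - μ₀)/SE = (92.00 - 85)/1.2136 = 5.7680
Critical value: t_{0.025,54} = ±2.005
p-value < 0.0001
Decision: reject H₀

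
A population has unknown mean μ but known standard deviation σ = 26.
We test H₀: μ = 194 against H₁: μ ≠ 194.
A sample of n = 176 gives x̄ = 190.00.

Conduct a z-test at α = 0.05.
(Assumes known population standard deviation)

Standard error: SE = σ/√n = 26/√176 = 1.9598
z-statistic: z = (x̄ - μ₀)/SE = (190.00 - 194)/1.9598 = -2.0410
Critical value: ±1.960
p-value = 0.0413
Decision: reject H₀

Answer: z = -2.0410, reject H₀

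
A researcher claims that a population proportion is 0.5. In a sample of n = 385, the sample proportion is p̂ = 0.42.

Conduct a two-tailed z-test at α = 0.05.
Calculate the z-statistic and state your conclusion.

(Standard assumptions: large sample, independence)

Answer: z = -3.1395, reject H₀

Derivation:
H₀: p = 0.5, H₁: p ≠ 0.5
Standard error: SE = √(p₀(1-p₀)/n) = √(0.5×0.5/385) = 0.025482
z-statistic: z = (p̂ - p₀)/SE = (0.42 - 0.5)/0.025482 = -3.1395
Critical value: z_0.025 = ±1.960
p-value = 0.0017
Decision: reject H₀ at α = 0.05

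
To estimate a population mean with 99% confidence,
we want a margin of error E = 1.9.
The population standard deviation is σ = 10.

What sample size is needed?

Answer: n = 184

Derivation:
z_0.005 = 2.576
n = (z×σ/E)² = (2.576×10/1.9)²
n = 183.8165
Round up: n = 184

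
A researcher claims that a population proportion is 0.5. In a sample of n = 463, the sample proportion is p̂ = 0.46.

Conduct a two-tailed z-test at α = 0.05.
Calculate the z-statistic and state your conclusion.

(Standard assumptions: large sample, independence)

Answer: z = -1.7214, fail to reject H₀

Derivation:
H₀: p = 0.5, H₁: p ≠ 0.5
Standard error: SE = √(p₀(1-p₀)/n) = √(0.5×0.5/463) = 0.023237
z-statistic: z = (p̂ - p₀)/SE = (0.46 - 0.5)/0.023237 = -1.7214
Critical value: z_0.025 = ±1.960
p-value = 0.0852
Decision: fail to reject H₀ at α = 0.05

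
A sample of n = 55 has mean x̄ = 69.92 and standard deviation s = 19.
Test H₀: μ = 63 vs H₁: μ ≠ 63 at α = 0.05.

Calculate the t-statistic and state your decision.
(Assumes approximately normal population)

df = n - 1 = 54
SE = s/√n = 19/√55 = 2.5620
t = (x̄ - μ₀)/SE = (69.92 - 63)/2.5620 = 2.7010
Critical value: t_{0.025,54} = ±2.005
p-value ≈ 0.0092
Decision: reject H₀

Answer: t = 2.7010, reject H₀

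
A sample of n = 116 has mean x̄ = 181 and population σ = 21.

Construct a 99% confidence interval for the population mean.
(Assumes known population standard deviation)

Answer: (175.9773, 186.0227)

Derivation:
Confidence level: 99%, α = 0.01
z_0.005 = 2.576
SE = σ/√n = 21/√116 = 1.9498
Margin of error = 2.576 × 1.9498 = 5.0227
CI: x̄ ± margin = 181 ± 5.0227
CI: (175.9773, 186.0227)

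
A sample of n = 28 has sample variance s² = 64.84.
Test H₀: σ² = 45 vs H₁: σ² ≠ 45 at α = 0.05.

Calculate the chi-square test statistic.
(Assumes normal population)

Answer: χ² = 38.9040, fail to reject H₀

Derivation:
df = n - 1 = 27
χ² = (n-1)s²/σ₀² = 27×64.84/45 = 38.9040
Critical values: χ²_{0.975,27} = 14.573, χ²_{0.025,27} = 43.195
Rejection region: χ² < 14.573 or χ² > 43.195
Decision: fail to reject H₀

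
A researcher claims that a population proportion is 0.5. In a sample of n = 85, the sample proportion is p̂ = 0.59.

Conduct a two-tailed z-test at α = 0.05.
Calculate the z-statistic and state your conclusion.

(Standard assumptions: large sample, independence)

H₀: p = 0.5, H₁: p ≠ 0.5
Standard error: SE = √(p₀(1-p₀)/n) = √(0.5×0.5/85) = 0.054233
z-statistic: z = (p̂ - p₀)/SE = (0.59 - 0.5)/0.054233 = 1.6595
Critical value: z_0.025 = ±1.960
p-value = 0.0970
Decision: fail to reject H₀ at α = 0.05

Answer: z = 1.6595, fail to reject H₀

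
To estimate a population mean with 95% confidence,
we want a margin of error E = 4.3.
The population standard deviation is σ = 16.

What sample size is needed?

z_0.025 = 1.960
n = (z×σ/E)² = (1.960×16/4.3)²
n = 53.1882
Round up: n = 54

Answer: n = 54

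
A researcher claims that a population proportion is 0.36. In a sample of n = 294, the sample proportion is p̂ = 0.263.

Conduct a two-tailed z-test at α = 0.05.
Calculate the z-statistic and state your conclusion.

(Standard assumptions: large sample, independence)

H₀: p = 0.36, H₁: p ≠ 0.36
Standard error: SE = √(p₀(1-p₀)/n) = √(0.36×0.64/294) = 0.027994
z-statistic: z = (p̂ - p₀)/SE = (0.263 - 0.36)/0.027994 = -3.4650
Critical value: z_0.025 = ±1.960
p-value = 0.0005
Decision: reject H₀ at α = 0.05

Answer: z = -3.4650, reject H₀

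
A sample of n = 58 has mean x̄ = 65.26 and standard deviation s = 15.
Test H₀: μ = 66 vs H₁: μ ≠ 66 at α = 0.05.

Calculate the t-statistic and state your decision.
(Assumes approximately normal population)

Answer: t = -0.3757, fail to reject H₀

Derivation:
df = n - 1 = 57
SE = s/√n = 15/√58 = 1.9696
t = (x̄ - μ₀)/SE = (65.26 - 66)/1.9696 = -0.3757
Critical value: t_{0.025,57} = ±2.002
p-value ≈ 0.7085
Decision: fail to reject H₀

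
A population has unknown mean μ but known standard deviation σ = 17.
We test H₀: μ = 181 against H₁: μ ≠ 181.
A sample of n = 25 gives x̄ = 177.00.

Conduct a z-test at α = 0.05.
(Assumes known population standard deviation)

Standard error: SE = σ/√n = 17/√25 = 3.4000
z-statistic: z = (x̄ - μ₀)/SE = (177.00 - 181)/3.4000 = -1.1765
Critical value: ±1.960
p-value = 0.2394
Decision: fail to reject H₀

Answer: z = -1.1765, fail to reject H₀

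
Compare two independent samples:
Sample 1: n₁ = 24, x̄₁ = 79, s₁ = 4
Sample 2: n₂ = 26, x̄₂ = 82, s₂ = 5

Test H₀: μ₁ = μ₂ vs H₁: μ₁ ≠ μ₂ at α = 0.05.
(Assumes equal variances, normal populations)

Pooled variance: s²_p = [23×4² + 25×5²]/(48) = 20.6875
s_p = 4.5484
SE = s_p×√(1/n₁ + 1/n₂) = 4.5484×√(1/24 + 1/26) = 1.2875
t = (x̄₁ - x̄₂)/SE = (79 - 82)/1.2875 = -2.3301
df = 48, t-critical = ±2.011
Decision: reject H₀

Answer: t = -2.3301, reject H₀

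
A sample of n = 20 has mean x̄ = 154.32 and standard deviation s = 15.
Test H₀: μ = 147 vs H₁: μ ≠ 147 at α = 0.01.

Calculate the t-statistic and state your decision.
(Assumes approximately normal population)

Answer: t = 2.1824, fail to reject H₀

Derivation:
df = n - 1 = 19
SE = s/√n = 15/√20 = 3.3541
t = (x̄ - μ₀)/SE = (154.32 - 147)/3.3541 = 2.1824
Critical value: t_{0.005,19} = ±2.861
p-value ≈ 0.0418
Decision: fail to reject H₀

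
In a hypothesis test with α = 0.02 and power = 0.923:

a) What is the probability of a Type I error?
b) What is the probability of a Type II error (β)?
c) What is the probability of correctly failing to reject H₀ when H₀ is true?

a) Type I error probability = α = 0.02
b) Power = P(reject H₀ | H₁ true) = 1 - β = 0.923, so Type II error probability = β = 1 - Power = 0.077
c) P(fail to reject H₀ | H₀ true) = 1 - α = 0.98

Answer: a) 0.02, b) 0.077, c) 0.98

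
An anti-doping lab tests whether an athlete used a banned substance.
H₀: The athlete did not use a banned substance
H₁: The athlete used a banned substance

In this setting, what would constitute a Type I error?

A Type I error (probability α) occurs when we reject a true H₀.
A Type II error (probability β) occurs when we fail to reject a false H₀.

Answer: Falsely accusing a clean athlete of doping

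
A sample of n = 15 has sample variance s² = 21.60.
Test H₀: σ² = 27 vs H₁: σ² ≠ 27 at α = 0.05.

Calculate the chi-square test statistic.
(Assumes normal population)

df = n - 1 = 14
χ² = (n-1)s²/σ₀² = 14×21.60/27 = 11.2000
Critical values: χ²_{0.975,14} = 5.629, χ²_{0.025,14} = 26.119
Rejection region: χ² < 5.629 or χ² > 26.119
Decision: fail to reject H₀

Answer: χ² = 11.2000, fail to reject H₀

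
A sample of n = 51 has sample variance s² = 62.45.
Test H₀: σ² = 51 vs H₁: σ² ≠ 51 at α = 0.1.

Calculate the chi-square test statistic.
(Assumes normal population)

df = n - 1 = 50
χ² = (n-1)s²/σ₀² = 50×62.45/51 = 61.2255
Critical values: χ²_{0.95,50} = 34.764, χ²_{0.05,50} = 67.505
Rejection region: χ² < 34.764 or χ² > 67.505
Decision: fail to reject H₀

Answer: χ² = 61.2255, fail to reject H₀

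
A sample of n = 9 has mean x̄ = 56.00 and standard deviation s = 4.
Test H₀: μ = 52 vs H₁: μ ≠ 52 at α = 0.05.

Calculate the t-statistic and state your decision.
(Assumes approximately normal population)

df = n - 1 = 8
SE = s/√n = 4/√9 = 1.3333
t = (x̄ - μ₀)/SE = (56.00 - 52)/1.3333 = 3.0001
Critical value: t_{0.025,8} = ±2.306
p-value ≈ 0.0171
Decision: reject H₀

Answer: t = 3.0001, reject H₀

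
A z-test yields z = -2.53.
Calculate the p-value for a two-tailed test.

Answer: p-value ≈ 0.0114

Derivation:
For z = -2.53:
p = 2×P(Z > |-2.53|) = 2×(1 - Φ(2.53)) = 0.0114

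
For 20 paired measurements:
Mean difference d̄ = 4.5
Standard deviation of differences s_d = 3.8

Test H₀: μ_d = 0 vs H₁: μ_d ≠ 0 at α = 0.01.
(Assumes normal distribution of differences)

df = n - 1 = 19
SE = s_d/√n = 3.8/√20 = 0.8497
t = d̄/SE = 4.5/0.8497 = 5.2960
Critical value: t_{0.005,19} = ±2.861
p-value < 0.0001
Decision: reject H₀

Answer: t = 5.2960, reject H₀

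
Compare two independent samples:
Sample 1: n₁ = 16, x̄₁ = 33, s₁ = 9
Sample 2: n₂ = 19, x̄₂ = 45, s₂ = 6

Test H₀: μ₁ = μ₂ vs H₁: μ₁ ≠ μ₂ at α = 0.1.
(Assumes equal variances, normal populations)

Answer: t = -4.7070, reject H₀

Derivation:
Pooled variance: s²_p = [15×9² + 18×6²]/(33) = 56.4545
s_p = 7.5136
SE = s_p×√(1/n₁ + 1/n₂) = 7.5136×√(1/16 + 1/19) = 2.5494
t = (x̄₁ - x̄₂)/SE = (33 - 45)/2.5494 = -4.7070
df = 33, t-critical = ±1.692
Decision: reject H₀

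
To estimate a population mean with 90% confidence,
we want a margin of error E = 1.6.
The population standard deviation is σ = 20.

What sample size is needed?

Answer: n = 423

Derivation:
z_0.05 = 1.645
n = (z×σ/E)² = (1.645×20/1.6)²
n = 422.8164
Round up: n = 423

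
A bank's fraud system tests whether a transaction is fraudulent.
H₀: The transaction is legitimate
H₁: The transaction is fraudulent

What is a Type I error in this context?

Answer: Blocking a legitimate transaction as fraud

Derivation:
Type I error: rejecting H₀ when it is actually true (false positive).
Type II error: failing to reject H₀ when H₁ is actually true (false negative).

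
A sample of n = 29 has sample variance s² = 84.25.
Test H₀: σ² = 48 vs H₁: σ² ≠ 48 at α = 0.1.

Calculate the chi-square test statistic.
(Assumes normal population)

df = n - 1 = 28
χ² = (n-1)s²/σ₀² = 28×84.25/48 = 49.1458
Critical values: χ²_{0.95,28} = 16.928, χ²_{0.05,28} = 41.337
Rejection region: χ² < 16.928 or χ² > 41.337
Decision: reject H₀

Answer: χ² = 49.1458, reject H₀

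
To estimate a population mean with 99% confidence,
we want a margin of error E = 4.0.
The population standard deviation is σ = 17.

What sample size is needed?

z_0.005 = 2.576
n = (z×σ/E)² = (2.576×17/4.0)²
n = 119.8587
Round up: n = 120

Answer: n = 120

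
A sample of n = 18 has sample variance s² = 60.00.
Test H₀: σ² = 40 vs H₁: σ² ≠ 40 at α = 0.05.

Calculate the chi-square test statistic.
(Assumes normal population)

Answer: χ² = 25.5000, fail to reject H₀

Derivation:
df = n - 1 = 17
χ² = (n-1)s²/σ₀² = 17×60.00/40 = 25.5000
Critical values: χ²_{0.975,17} = 7.564, χ²_{0.025,17} = 30.191
Rejection region: χ² < 7.564 or χ² > 30.191
Decision: fail to reject H₀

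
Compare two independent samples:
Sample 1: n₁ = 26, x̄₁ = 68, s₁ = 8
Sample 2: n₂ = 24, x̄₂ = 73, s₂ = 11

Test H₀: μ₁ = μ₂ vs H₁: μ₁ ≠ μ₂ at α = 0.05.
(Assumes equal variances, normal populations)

Answer: t = -1.8484, fail to reject H₀

Derivation:
Pooled variance: s²_p = [25×8² + 23×11²]/(48) = 91.3125
s_p = 9.5558
SE = s_p×√(1/n₁ + 1/n₂) = 9.5558×√(1/26 + 1/24) = 2.7050
t = (x̄₁ - x̄₂)/SE = (68 - 73)/2.7050 = -1.8484
df = 48, t-critical = ±2.011
Decision: fail to reject H₀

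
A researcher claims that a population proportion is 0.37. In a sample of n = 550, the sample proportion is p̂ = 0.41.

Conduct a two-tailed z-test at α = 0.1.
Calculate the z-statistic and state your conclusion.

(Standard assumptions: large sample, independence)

H₀: p = 0.37, H₁: p ≠ 0.37
Standard error: SE = √(p₀(1-p₀)/n) = √(0.37×0.63/550) = 0.020587
z-statistic: z = (p̂ - p₀)/SE = (0.41 - 0.37)/0.020587 = 1.9430
Critical value: z_0.05 = ±1.645
p-value = 0.0520
Decision: reject H₀ at α = 0.1

Answer: z = 1.9430, reject H₀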